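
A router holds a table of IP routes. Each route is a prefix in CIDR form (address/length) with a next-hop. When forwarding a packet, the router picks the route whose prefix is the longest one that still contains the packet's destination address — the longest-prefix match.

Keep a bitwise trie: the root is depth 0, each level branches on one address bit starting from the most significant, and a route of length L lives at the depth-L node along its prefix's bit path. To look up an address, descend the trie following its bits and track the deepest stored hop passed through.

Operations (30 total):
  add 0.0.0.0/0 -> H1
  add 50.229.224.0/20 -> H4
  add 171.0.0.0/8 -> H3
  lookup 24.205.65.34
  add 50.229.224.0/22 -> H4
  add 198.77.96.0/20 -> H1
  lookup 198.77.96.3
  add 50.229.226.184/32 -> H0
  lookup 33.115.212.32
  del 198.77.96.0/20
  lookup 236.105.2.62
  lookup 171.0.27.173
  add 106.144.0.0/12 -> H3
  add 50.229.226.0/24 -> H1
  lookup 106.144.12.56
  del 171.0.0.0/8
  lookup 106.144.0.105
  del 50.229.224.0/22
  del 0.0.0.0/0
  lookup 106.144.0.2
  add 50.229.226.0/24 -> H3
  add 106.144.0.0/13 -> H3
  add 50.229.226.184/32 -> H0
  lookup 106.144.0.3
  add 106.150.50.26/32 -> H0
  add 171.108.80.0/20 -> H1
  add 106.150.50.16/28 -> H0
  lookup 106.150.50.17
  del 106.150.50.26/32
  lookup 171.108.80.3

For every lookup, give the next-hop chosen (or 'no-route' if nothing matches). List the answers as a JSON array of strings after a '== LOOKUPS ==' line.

Apply in order:
  + 0.0.0.0/0 (H1) depth=0
  + 50.229.224.0/20 (H4) depth=20
  + 171.0.0.0/8 (H3) depth=8
  ? 24.205.65.34  path d0:H1→d1:-→d2:-  best=H1
  + 50.229.224.0/22 (H4) depth=22
  + 198.77.96.0/20 (H1) depth=20
  ? 198.77.96.3  path d0:H1→d1:-→d2:-→d3:-→d4:-→d5:-→d6:-→d7:-→d8:-→d9:-→d10:-→d11:-→d12:-→d13:-→d14:-→d15:-→d16:-→d17:-→d18:-→d19:-→d20:H1  best=H1
  + 50.229.226.184/32 (H0) depth=32
  ? 33.115.212.32  path d0:H1→d1:-→d2:-→d3:-  best=H1
  del 198.77.96.0/20 (clear depth 20)
  ? 236.105.2.62  path d0:H1→d1:-→d2:-  best=H1
  ? 171.0.27.173  path d0:H1→d1:-→d2:-→d3:-→d4:-→d5:-→d6:-→d7:-→d8:H3  best=H3
  + 106.144.0.0/12 (H3) depth=12
  + 50.229.226.0/24 (H1) depth=24
  ? 106.144.12.56  path d0:H1→d1:-→d2:-→d3:-→d4:-→d5:-→d6:-→d7:-→d8:-→d9:-→d10:-→d11:-→d12:H3  best=H3
  del 171.0.0.0/8 (clear depth 8)
  ? 106.144.0.105  path d0:H1→d1:-→d2:-→d3:-→d4:-→d5:-→d6:-→d7:-→d8:-→d9:-→d10:-→d11:-→d12:H3  best=H3
  del 50.229.224.0/22 (clear depth 22)
  del 0.0.0.0/0 (clear depth 0)
  ? 106.144.0.2  path d0:-→d1:-→d2:-→d3:-→d4:-→d5:-→d6:-→d7:-→d8:-→d9:-→d10:-→d11:-→d12:H3  best=H3
  + 50.229.226.0/24 (H3) depth=24
  + 106.144.0.0/13 (H3) depth=13
  + 50.229.226.184/32 (H0) depth=32
  ? 106.144.0.3  path d0:-→d1:-→d2:-→d3:-→d4:-→d5:-→d6:-→d7:-→d8:-→d9:-→d10:-→d11:-→d12:H3→d13:H3  best=H3
  + 106.150.50.26/32 (H0) depth=32
  + 171.108.80.0/20 (H1) depth=20
  + 106.150.50.16/28 (H0) depth=28
  ? 106.150.50.17  path d0:-→d1:-→d2:-→d3:-→d4:-→d5:-→d6:-→d7:-→d8:-→d9:-→d10:-→d11:-→d12:H3→d13:H3→d14:-→d15:-→d16:-→d17:-→d18:-→d19:-→d20:-→d21:-→d22:-→d23:-→d24:-→d25:-→d26:-→d27:-→d28:H0  best=H0
  del 106.150.50.26/32 (clear depth 32)
  ? 171.108.80.3  path d0:-→d1:-→d2:-→d3:-→d4:-→d5:-→d6:-→d7:-→d8:-→d9:-→d10:-→d11:-→d12:-→d13:-→d14:-→d15:-→d16:-→d17:-→d18:-→d19:-→d20:H1  best=H1

== LOOKUPS ==
["H1","H1","H1","H1","H3","H3","H3","H3","H3","H0","H1"]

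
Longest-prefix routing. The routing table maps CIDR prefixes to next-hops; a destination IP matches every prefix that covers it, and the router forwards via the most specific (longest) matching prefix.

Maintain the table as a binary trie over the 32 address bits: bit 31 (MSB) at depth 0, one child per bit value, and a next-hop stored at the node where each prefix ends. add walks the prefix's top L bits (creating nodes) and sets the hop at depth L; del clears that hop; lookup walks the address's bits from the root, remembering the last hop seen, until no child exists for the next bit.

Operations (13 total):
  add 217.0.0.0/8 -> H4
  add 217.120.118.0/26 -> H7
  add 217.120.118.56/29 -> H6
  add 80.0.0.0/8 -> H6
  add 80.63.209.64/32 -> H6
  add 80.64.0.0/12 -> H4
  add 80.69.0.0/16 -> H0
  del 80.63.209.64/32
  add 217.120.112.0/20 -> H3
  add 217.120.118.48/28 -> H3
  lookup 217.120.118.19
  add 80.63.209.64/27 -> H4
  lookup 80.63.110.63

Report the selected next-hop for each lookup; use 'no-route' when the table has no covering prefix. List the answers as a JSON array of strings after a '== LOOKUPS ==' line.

Trace:
  + 217.0.0.0/8 (H4) depth=8
  + 217.120.118.0/26 (H7) depth=26
  + 217.120.118.56/29 (H6) depth=29
  + 80.0.0.0/8 (H6) depth=8
  + 80.63.209.64/32 (H6) depth=32
  + 80.64.0.0/12 (H4) depth=12
  + 80.69.0.0/16 (H0) depth=16
  del 80.63.209.64/32 (clear depth 32)
  + 217.120.112.0/20 (H3) depth=20
  + 217.120.118.48/28 (H3) depth=28
  Q 217.120.118.19: descend 11011001011110000111011000 ; hops seen [H4,H3,H7] ; pick H7
  + 80.63.209.64/27 (H4) depth=27
  Q 80.63.110.63: descend 0101000000111111 ; hops seen [H6] ; pick H6

== LOOKUPS ==
["H7","H6"]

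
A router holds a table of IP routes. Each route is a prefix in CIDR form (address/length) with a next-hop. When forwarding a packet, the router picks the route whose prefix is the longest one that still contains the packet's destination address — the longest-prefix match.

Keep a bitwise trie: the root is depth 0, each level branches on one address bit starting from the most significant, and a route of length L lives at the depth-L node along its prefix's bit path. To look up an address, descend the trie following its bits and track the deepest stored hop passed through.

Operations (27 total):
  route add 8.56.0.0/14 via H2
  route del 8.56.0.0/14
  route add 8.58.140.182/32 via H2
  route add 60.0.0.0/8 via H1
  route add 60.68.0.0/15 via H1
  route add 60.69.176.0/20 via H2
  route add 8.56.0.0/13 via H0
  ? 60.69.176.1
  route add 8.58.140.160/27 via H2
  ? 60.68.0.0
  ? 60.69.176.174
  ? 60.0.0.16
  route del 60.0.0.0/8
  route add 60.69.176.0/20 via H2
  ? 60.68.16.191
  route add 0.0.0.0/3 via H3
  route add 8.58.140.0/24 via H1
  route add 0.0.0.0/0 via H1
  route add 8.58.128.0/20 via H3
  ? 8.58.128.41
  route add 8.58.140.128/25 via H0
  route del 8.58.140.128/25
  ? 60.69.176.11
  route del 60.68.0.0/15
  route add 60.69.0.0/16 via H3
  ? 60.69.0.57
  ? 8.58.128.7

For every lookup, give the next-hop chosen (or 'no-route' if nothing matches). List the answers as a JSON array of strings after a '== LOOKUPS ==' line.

Trace:
  add 8.56.0.0/14 -> H2 at depth 14
  - 8.56.0.0/14 clear@14
  add 8.58.140.182/32 -> H2 at depth 32
  add 60.0.0.0/8 -> H1 at depth 8
  add 60.68.0.0/15 -> H1 at depth 15
  add 60.69.176.0/20 -> H2 at depth 20
  add 8.56.0.0/13 -> H0 at depth 13
  ? 60.69.176.1  path d0:-→d1:-→d2:-→d3:-→d4:-→d5:-→d6:-→d7:-→d8:H1→d9:-→d10:-→d11:-→d12:-→d13:-→d14:-→d15:H1→d16:-→d17:-→d18:-→d19:-→d20:H2  best=H2
  add 8.58.140.160/27 -> H2 at depth 27
  ? 60.68.0.0  path d0:-→d1:-→d2:-→d3:-→d4:-→d5:-→d6:-→d7:-→d8:H1→d9:-→d10:-→d11:-→d12:-→d13:-→d14:-→d15:H1  best=H1
  ? 60.69.176.174  path d0:-→d1:-→d2:-→d3:-→d4:-→d5:-→d6:-→d7:-→d8:H1→d9:-→d10:-→d11:-→d12:-→d13:-→d14:-→d15:H1→d16:-→d17:-→d18:-→d19:-→d20:H2  best=H2
  ? 60.0.0.16  path d0:-→d1:-→d2:-→d3:-→d4:-→d5:-→d6:-→d7:-→d8:H1→d9:-  best=H1
  - 60.0.0.0/8 clear@8
  add 60.69.176.0/20 -> H2 at depth 20
  ? 60.68.16.191  path d0:-→d1:-→d2:-→d3:-→d4:-→d5:-→d6:-→d7:-→d8:-→d9:-→d10:-→d11:-→d12:-→d13:-→d14:-→d15:H1  best=H1
  add 0.0.0.0/3 -> H3 at depth 3
  add 8.58.140.0/24 -> H1 at depth 24
  add 0.0.0.0/0 -> H1 at depth 0
  add 8.58.128.0/20 -> H3 at depth 20
  ? 8.58.128.41  path d0:H1→d1:-→d2:-→d3:H3→d4:-→d5:-→d6:-→d7:-→d8:-→d9:-→d10:-→d11:-→d12:-→d13:H0→d14:-→d15:-→d16:-→d17:-→d18:-→d19:-→d20:H3  best=H3
  add 8.58.140.128/25 -> H0 at depth 25
  - 8.58.140.128/25 clear@25
  ? 60.69.176.11  path d0:H1→d1:-→d2:-→d3:-→d4:-→d5:-→d6:-→d7:-→d8:-→d9:-→d10:-→d11:-→d12:-→d13:-→d14:-→d15:H1→d16:-→d17:-→d18:-→d19:-→d20:H2  best=H2
  - 60.68.0.0/15 clear@15
  add 60.69.0.0/16 -> H3 at depth 16
  ? 60.69.0.57  path d0:H1→d1:-→d2:-→d3:-→d4:-→d5:-→d6:-→d7:-→d8:-→d9:-→d10:-→d11:-→d12:-→d13:-→d14:-→d15:-→d16:H3  best=H3
  ? 8.58.128.7  path d0:H1→d1:-→d2:-→d3:H3→d4:-→d5:-→d6:-→d7:-→d8:-→d9:-→d10:-→d11:-→d12:-→d13:H0→d14:-→d15:-→d16:-→d17:-→d18:-→d19:-→d20:H3  best=H3

== LOOKUPS ==
["H2","H1","H2","H1","H1","H3","H2","H3","H3"]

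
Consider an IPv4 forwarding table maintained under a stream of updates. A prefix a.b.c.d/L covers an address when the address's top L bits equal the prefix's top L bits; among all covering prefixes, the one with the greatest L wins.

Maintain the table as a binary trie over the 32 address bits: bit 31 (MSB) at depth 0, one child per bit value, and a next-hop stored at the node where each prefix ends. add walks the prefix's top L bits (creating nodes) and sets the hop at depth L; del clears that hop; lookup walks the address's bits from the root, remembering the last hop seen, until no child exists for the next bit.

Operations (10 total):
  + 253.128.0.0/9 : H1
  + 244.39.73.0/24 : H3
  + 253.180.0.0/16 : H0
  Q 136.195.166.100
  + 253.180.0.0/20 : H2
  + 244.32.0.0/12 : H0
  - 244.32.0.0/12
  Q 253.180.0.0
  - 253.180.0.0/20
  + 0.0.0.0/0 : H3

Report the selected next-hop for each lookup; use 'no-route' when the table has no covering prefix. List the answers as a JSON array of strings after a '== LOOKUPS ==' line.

Process each operation:
  + 253.128.0.0/9 (H1) depth=9
  + 244.39.73.0/24 (H3) depth=24
  + 253.180.0.0/16 (H0) depth=16
  ? 136.195.166.100  path d0:-→d1:-  best=no-route
  + 253.180.0.0/20 (H2) depth=20
  + 244.32.0.0/12 (H0) depth=12
  del 244.32.0.0/12 (clear depth 12)
  ? 253.180.0.0  path d0:-→d1:-→d2:-→d3:-→d4:-→d5:-→d6:-→d7:-→d8:-→d9:H1→d10:-→d11:-→d12:-→d13:-→d14:-→d15:-→d16:H0→d17:-→d18:-→d19:-→d20:H2  best=H2
  del 253.180.0.0/20 (clear depth 20)
  + 0.0.0.0/0 (H3) depth=0

== LOOKUPS ==
["no-route","H2"]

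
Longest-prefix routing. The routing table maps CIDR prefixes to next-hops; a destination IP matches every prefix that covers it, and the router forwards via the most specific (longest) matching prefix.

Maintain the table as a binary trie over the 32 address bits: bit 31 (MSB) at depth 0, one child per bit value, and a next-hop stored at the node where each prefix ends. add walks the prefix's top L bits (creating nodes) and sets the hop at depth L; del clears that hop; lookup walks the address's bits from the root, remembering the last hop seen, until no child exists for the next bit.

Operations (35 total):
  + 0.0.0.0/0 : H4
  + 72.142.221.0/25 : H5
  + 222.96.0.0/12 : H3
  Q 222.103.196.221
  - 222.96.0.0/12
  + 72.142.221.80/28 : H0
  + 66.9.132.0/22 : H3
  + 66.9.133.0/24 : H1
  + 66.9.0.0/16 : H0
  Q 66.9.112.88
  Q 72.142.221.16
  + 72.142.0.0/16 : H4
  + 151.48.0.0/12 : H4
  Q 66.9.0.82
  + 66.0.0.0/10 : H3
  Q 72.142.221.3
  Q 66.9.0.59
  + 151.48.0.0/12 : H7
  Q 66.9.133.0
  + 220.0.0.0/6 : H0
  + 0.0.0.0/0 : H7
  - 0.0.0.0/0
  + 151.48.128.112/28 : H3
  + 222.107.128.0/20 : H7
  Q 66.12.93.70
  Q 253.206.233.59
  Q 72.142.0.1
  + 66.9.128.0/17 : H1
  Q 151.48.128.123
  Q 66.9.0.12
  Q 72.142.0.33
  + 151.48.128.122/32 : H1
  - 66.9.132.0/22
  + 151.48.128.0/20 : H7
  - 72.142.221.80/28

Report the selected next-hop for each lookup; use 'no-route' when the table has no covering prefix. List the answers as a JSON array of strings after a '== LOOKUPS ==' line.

Process each operation:
  add 0.0.0.0/0 -> H4 at depth 0
  add 72.142.221.0/25 -> H5 at depth 25
  add 222.96.0.0/12 -> H3 at depth 12
  Q 222.103.196.221: descend 110111100110 ; hops seen [H4,H3] ; pick H3
  - 222.96.0.0/12 clear@12
  add 72.142.221.80/28 -> H0 at depth 28
  add 66.9.132.0/22 -> H3 at depth 22
  add 66.9.133.0/24 -> H1 at depth 24
  add 66.9.0.0/16 -> H0 at depth 16
  Q 66.9.112.88: descend 0100001000001001 ; hops seen [H4,H0] ; pick H0
  Q 72.142.221.16: descend 0100100010001110110111010 ; hops seen [H4,H5] ; pick H5
  add 72.142.0.0/16 -> H4 at depth 16
  add 151.48.0.0/12 -> H4 at depth 12
  Q 66.9.0.82: descend 0100001000001001 ; hops seen [H4,H0] ; pick H0
  add 66.0.0.0/10 -> H3 at depth 10
  Q 72.142.221.3: descend 0100100010001110110111010 ; hops seen [H4,H4,H5] ; pick H5
  Q 66.9.0.59: descend 0100001000001001 ; hops seen [H4,H3,H0] ; pick H0
  add 151.48.0.0/12 -> H7 at depth 12
  Q 66.9.133.0: descend 010000100000100110000101 ; hops seen [H4,H3,H0,H3,H1] ; pick H1
  add 220.0.0.0/6 -> H0 at depth 6
  add 0.0.0.0/0 -> H7 at depth 0
  - 0.0.0.0/0 clear@0
  add 151.48.128.112/28 -> H3 at depth 28
  add 222.107.128.0/20 -> H7 at depth 20
  Q 66.12.93.70: descend 0100001000001 ; hops seen [H3] ; pick H3
  Q 253.206.233.59: descend 11 ; hops seen [∅] ; pick no-route
  Q 72.142.0.1: descend 0100100010001110 ; hops seen [H4] ; pick H4
  add 66.9.128.0/17 -> H1 at depth 17
  Q 151.48.128.123: descend 1001011100110000100000000111 ; hops seen [H7,H3] ; pick H3
  Q 66.9.0.12: descend 0100001000001001 ; hops seen [H3,H0] ; pick H0
  Q 72.142.0.33: descend 0100100010001110 ; hops seen [H4] ; pick H4
  add 151.48.128.122/32 -> H1 at depth 32
  - 66.9.132.0/22 clear@22
  add 151.48.128.0/20 -> H7 at depth 20
  - 72.142.221.80/28 clear@28

== LOOKUPS ==
["H3","H0","H5","H0","H5","H0","H1","H3","no-route","H4","H3","H0","H4"]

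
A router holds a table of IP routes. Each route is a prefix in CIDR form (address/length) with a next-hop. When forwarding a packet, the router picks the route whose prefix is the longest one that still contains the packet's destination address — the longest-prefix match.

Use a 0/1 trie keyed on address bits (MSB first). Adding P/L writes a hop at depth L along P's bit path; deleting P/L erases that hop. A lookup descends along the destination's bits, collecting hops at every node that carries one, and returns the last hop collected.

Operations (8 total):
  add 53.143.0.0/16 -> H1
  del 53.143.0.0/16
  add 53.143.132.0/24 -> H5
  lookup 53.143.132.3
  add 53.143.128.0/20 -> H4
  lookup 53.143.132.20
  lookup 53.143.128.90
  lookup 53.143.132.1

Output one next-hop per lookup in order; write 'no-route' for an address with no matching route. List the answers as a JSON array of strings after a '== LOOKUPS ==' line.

Apply in order:
  add 53.143.0.0/16 -> H1 at depth 16
  del 53.143.0.0/16 (clear depth 16)
  add 53.143.132.0/24 -> H5 at depth 24
  ? 53.143.132.3  path d0:-→d1:-→d2:-→d3:-→d4:-→d5:-→d6:-→d7:-→d8:-→d9:-→d10:-→d11:-→d12:-→d13:-→d14:-→d15:-→d16:-→d17:-→d18:-→d19:-→d20:-→d21:-→d22:-→d23:-→d24:H5  best=H5
  add 53.143.128.0/20 -> H4 at depth 20
  ? 53.143.132.20  path d0:-→d1:-→d2:-→d3:-→d4:-→d5:-→d6:-→d7:-→d8:-→d9:-→d10:-→d11:-→d12:-→d13:-→d14:-→d15:-→d16:-→d17:-→d18:-→d19:-→d20:H4→d21:-→d22:-→d23:-→d24:H5  best=H5
  ? 53.143.128.90  path d0:-→d1:-→d2:-→d3:-→d4:-→d5:-→d6:-→d7:-→d8:-→d9:-→d10:-→d11:-→d12:-→d13:-→d14:-→d15:-→d16:-→d17:-→d18:-→d19:-→d20:H4→d21:-  best=H4
  ? 53.143.132.1  path d0:-→d1:-→d2:-→d3:-→d4:-→d5:-→d6:-→d7:-→d8:-→d9:-→d10:-→d11:-→d12:-→d13:-→d14:-→d15:-→d16:-→d17:-→d18:-→d19:-→d20:H4→d21:-→d22:-→d23:-→d24:H5  best=H5

== LOOKUPS ==
["H5","H5","H4","H5"]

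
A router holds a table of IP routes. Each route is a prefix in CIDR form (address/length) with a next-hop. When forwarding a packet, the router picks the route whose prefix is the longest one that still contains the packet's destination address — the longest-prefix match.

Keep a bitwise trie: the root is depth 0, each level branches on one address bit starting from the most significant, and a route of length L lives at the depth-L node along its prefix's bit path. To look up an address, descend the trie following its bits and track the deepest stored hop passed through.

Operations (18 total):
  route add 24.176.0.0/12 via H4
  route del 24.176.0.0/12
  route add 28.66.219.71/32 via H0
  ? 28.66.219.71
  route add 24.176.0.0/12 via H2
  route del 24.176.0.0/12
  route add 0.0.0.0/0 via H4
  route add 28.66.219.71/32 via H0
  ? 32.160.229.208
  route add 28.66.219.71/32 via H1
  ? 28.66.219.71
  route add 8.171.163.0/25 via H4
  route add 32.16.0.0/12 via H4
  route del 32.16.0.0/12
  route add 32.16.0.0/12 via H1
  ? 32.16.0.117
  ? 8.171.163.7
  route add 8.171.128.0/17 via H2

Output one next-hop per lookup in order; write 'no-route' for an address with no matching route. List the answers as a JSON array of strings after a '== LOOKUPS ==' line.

Process each operation:
  + 24.176.0.0/12 (H4) depth=12
  - 24.176.0.0/12 clear@12
  + 28.66.219.71/32 (H0) depth=32
  Q 28.66.219.71: descend 00011100010000101101101101000111 ; hops seen [H0] ; pick H0
  + 24.176.0.0/12 (H2) depth=12
  - 24.176.0.0/12 clear@12
  + 0.0.0.0/0 (H4) depth=0
  + 28.66.219.71/32 (H0) depth=32
  Q 32.160.229.208: descend 00 ; hops seen [H4] ; pick H4
  + 28.66.219.71/32 (H1) depth=32
  Q 28.66.219.71: descend 00011100010000101101101101000111 ; hops seen [H4,H1] ; pick H1
  + 8.171.163.0/25 (H4) depth=25
  + 32.16.0.0/12 (H4) depth=12
  - 32.16.0.0/12 clear@12
  + 32.16.0.0/12 (H1) depth=12
  Q 32.16.0.117: descend 001000000001 ; hops seen [H4,H1] ; pick H1
  Q 8.171.163.7: descend 0000100010101011101000110 ; hops seen [H4,H4] ; pick H4
  + 8.171.128.0/17 (H2) depth=17

== LOOKUPS ==
["H0","H4","H1","H1","H4"]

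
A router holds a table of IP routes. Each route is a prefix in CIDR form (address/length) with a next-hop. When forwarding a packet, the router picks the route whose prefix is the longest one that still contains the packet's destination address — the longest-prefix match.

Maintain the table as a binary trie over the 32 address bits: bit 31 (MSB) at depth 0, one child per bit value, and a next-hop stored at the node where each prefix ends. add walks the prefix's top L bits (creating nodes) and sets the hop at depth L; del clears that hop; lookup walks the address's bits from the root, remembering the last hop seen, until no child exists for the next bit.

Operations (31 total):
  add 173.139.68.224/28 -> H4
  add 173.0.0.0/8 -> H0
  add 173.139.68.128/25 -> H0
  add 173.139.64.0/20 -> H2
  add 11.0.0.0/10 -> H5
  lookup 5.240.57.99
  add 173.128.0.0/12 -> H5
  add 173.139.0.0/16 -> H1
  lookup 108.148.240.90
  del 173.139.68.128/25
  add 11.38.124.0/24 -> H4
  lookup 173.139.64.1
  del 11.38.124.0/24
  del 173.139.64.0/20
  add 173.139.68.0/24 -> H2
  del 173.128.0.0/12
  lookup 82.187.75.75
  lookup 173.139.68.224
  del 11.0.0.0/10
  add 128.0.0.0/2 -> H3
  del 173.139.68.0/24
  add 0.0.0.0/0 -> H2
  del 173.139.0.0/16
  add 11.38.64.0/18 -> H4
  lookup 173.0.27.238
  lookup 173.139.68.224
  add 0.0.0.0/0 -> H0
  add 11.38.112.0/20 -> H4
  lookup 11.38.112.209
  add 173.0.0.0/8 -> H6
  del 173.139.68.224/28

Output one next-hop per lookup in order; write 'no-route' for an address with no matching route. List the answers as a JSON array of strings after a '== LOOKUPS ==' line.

Process each operation:
  + 173.139.68.224/28 (H4) depth=28
  + 173.0.0.0/8 (H0) depth=8
  + 173.139.68.128/25 (H0) depth=25
  + 173.139.64.0/20 (H2) depth=20
  + 11.0.0.0/10 (H5) depth=10
  lookup 5.240.57.99: bits 0000 walk d0:-→d1:-→d2:-→d3:-→d4:- -> no-route
  + 173.128.0.0/12 (H5) depth=12
  + 173.139.0.0/16 (H1) depth=16
  lookup 108.148.240.90: bits 0 walk d0:-→d1:- -> no-route
  del 173.139.68.128/25 (clear depth 25)
  + 11.38.124.0/24 (H4) depth=24
  lookup 173.139.64.1: bits 101011011000101101000 walk d0:-→d1:-→d2:-→d3:-→d4:-→d5:-→d6:-→d7:-→d8:H0→d9:-→d10:-→d11:-→d12:H5→d13:-→d14:-→d15:-→d16:H1→d17:-→d18:-→d19:-→d20:H2→d21:- -> H2
  del 11.38.124.0/24 (clear depth 24)
  del 173.139.64.0/20 (clear depth 20)
  + 173.139.68.0/24 (H2) depth=24
  del 173.128.0.0/12 (clear depth 12)
  lookup 82.187.75.75: bits 0 walk d0:-→d1:- -> no-route
  lookup 173.139.68.224: bits 1010110110001011010001001110 walk d0:-→d1:-→d2:-→d3:-→d4:-→d5:-→d6:-→d7:-→d8:H0→d9:-→d10:-→d11:-→d12:-→d13:-→d14:-→d15:-→d16:H1→d17:-→d18:-→d19:-→d20:-→d21:-→d22:-→d23:-→d24:H2→d25:-→d26:-→d27:-→d28:H4 -> H4
  del 11.0.0.0/10 (clear depth 10)
  + 128.0.0.0/2 (H3) depth=2
  del 173.139.68.0/24 (clear depth 24)
  + 0.0.0.0/0 (H2) depth=0
  del 173.139.0.0/16 (clear depth 16)
  + 11.38.64.0/18 (H4) depth=18
  lookup 173.0.27.238: bits 10101101 walk d0:H2→d1:-→d2:H3→d3:-→d4:-→d5:-→d6:-→d7:-→d8:H0 -> H0
  lookup 173.139.68.224: bits 1010110110001011010001001110 walk d0:H2→d1:-→d2:H3→d3:-→d4:-→d5:-→d6:-→d7:-→d8:H0→d9:-→d10:-→d11:-→d12:-→d13:-→d14:-→d15:-→d16:-→d17:-→d18:-→d19:-→d20:-→d21:-→d22:-→d23:-→d24:-→d25:-→d26:-→d27:-→d28:H4 -> H4
  + 0.0.0.0/0 (H0) depth=0
  + 11.38.112.0/20 (H4) depth=20
  lookup 11.38.112.209: bits 00001011001001100111 walk d0:H0→d1:-→d2:-→d3:-→d4:-→d5:-→d6:-→d7:-→d8:-→d9:-→d10:-→d11:-→d12:-→d13:-→d14:-→d15:-→d16:-→d17:-→d18:H4→d19:-→d20:H4 -> H4
  + 173.0.0.0/8 (H6) depth=8
  del 173.139.68.224/28 (clear depth 28)

== LOOKUPS ==
["no-route","no-route","H2","no-route","H4","H0","H4","H4"]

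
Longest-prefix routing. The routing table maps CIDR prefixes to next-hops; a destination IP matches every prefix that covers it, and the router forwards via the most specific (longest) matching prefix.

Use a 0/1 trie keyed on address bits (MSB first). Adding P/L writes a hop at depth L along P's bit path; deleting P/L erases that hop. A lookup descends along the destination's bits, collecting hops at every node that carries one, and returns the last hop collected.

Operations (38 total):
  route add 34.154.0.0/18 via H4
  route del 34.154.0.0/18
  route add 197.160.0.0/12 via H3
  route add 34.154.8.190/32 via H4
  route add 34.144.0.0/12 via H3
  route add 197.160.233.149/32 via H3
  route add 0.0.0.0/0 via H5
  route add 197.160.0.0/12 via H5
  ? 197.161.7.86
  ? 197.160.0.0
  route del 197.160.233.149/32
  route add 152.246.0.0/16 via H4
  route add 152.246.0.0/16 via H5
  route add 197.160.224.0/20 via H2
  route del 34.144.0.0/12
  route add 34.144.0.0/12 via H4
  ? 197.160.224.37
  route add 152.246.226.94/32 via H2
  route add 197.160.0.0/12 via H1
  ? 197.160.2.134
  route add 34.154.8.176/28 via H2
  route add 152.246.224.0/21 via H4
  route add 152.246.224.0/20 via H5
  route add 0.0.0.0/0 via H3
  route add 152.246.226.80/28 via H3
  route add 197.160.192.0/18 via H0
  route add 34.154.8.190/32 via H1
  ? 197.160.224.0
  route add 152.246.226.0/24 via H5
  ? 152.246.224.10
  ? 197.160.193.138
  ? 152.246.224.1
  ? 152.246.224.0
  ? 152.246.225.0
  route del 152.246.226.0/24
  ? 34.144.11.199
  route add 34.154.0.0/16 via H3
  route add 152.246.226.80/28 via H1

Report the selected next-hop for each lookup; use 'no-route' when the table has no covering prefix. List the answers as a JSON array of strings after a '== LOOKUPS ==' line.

Trace:
  add 34.154.0.0/18 -> H4 at depth 18
  - 34.154.0.0/18 clear@18
  add 197.160.0.0/12 -> H3 at depth 12
  add 34.154.8.190/32 -> H4 at depth 32
  add 34.144.0.0/12 -> H3 at depth 12
  add 197.160.233.149/32 -> H3 at depth 32
  add 0.0.0.0/0 -> H5 at depth 0
  add 197.160.0.0/12 -> H5 at depth 12
  Q 197.161.7.86: descend 110001011010000 ; hops seen [H5,H5] ; pick H5
  Q 197.160.0.0: descend 1100010110100000 ; hops seen [H5,H5] ; pick H5
  - 197.160.233.149/32 clear@32
  add 152.246.0.0/16 -> H4 at depth 16
  add 152.246.0.0/16 -> H5 at depth 16
  add 197.160.224.0/20 -> H2 at depth 20
  - 34.144.0.0/12 clear@12
  add 34.144.0.0/12 -> H4 at depth 12
  Q 197.160.224.37: descend 11000101101000001110 ; hops seen [H5,H5,H2] ; pick H2
  add 152.246.226.94/32 -> H2 at depth 32
  add 197.160.0.0/12 -> H1 at depth 12
  Q 197.160.2.134: descend 1100010110100000 ; hops seen [H5,H1] ; pick H1
  add 34.154.8.176/28 -> H2 at depth 28
  add 152.246.224.0/21 -> H4 at depth 21
  add 152.246.224.0/20 -> H5 at depth 20
  add 0.0.0.0/0 -> H3 at depth 0
  add 152.246.226.80/28 -> H3 at depth 28
  add 197.160.192.0/18 -> H0 at depth 18
  add 34.154.8.190/32 -> H1 at depth 32
  Q 197.160.224.0: descend 11000101101000001110 ; hops seen [H3,H1,H0,H2] ; pick H2
  add 152.246.226.0/24 -> H5 at depth 24
  Q 152.246.224.10: descend 1001100011110110111000 ; hops seen [H3,H5,H5,H4] ; pick H4
  Q 197.160.193.138: descend 110001011010000011 ; hops seen [H3,H1,H0] ; pick H0
  Q 152.246.224.1: descend 1001100011110110111000 ; hops seen [H3,H5,H5,H4] ; pick H4
  Q 152.246.224.0: descend 1001100011110110111000 ; hops seen [H3,H5,H5,H4] ; pick H4
  Q 152.246.225.0: descend 1001100011110110111000 ; hops seen [H3,H5,H5,H4] ; pick H4
  - 152.246.226.0/24 clear@24
  Q 34.144.11.199: descend 001000101001 ; hops seen [H3,H4] ; pick H4
  add 34.154.0.0/16 -> H3 at depth 16
  add 152.246.226.80/28 -> H1 at depth 28

== LOOKUPS ==
["H5","H5","H2","H1","H2","H4","H0","H4","H4","H4","H4"]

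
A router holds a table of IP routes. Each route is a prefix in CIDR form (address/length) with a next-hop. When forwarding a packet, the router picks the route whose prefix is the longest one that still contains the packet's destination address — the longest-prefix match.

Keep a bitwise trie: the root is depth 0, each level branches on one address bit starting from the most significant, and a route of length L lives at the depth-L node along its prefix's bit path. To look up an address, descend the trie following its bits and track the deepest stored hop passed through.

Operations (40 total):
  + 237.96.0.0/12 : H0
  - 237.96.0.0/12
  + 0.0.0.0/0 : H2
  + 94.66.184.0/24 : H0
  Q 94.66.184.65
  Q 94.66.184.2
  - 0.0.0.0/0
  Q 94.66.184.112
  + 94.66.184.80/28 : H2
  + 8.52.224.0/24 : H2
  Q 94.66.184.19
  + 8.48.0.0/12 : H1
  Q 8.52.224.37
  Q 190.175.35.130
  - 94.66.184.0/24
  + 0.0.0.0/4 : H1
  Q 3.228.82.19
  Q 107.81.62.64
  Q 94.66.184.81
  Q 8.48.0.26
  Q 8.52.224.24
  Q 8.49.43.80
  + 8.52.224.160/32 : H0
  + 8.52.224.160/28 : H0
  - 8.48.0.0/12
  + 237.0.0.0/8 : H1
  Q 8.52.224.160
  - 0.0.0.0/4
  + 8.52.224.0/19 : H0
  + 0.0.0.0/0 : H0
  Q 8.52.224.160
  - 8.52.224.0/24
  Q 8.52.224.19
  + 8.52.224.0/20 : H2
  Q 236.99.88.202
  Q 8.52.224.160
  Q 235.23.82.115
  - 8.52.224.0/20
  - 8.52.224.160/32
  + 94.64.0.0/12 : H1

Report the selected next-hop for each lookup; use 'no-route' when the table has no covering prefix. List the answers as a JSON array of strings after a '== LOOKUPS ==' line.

Trace:
  add 237.96.0.0/12 -> H0 at depth 12
  - 237.96.0.0/12 clear@12
  add 0.0.0.0/0 -> H2 at depth 0
  add 94.66.184.0/24 -> H0 at depth 24
  Q 94.66.184.65: descend 010111100100001010111000 ; hops seen [H2,H0] ; pick H0
  Q 94.66.184.2: descend 010111100100001010111000 ; hops seen [H2,H0] ; pick H0
  - 0.0.0.0/0 clear@0
  Q 94.66.184.112: descend 010111100100001010111000 ; hops seen [H0] ; pick H0
  add 94.66.184.80/28 -> H2 at depth 28
  add 8.52.224.0/24 -> H2 at depth 24
  Q 94.66.184.19: descend 0101111001000010101110000 ; hops seen [H0] ; pick H0
  add 8.48.0.0/12 -> H1 at depth 12
  Q 8.52.224.37: descend 000010000011010011100000 ; hops seen [H1,H2] ; pick H2
  Q 190.175.35.130: descend 1 ; hops seen [∅] ; pick no-route
  - 94.66.184.0/24 clear@24
  add 0.0.0.0/4 -> H1 at depth 4
  Q 3.228.82.19: descend 0000 ; hops seen [H1] ; pick H1
  Q 107.81.62.64: descend 01 ; hops seen [∅] ; pick no-route
  Q 94.66.184.81: descend 0101111001000010101110000101 ; hops seen [H2] ; pick H2
  Q 8.48.0.26: descend 0000100000110 ; hops seen [H1,H1] ; pick H1
  Q 8.52.224.24: descend 000010000011010011100000 ; hops seen [H1,H1,H2] ; pick H2
  Q 8.49.43.80: descend 0000100000110 ; hops seen [H1,H1] ; pick H1
  add 8.52.224.160/32 -> H0 at depth 32
  add 8.52.224.160/28 -> H0 at depth 28
  - 8.48.0.0/12 clear@12
  add 237.0.0.0/8 -> H1 at depth 8
  Q 8.52.224.160: descend 00001000001101001110000010100000 ; hops seen [H1,H2,H0,H0] ; pick H0
  - 0.0.0.0/4 clear@4
  add 8.52.224.0/19 -> H0 at depth 19
  add 0.0.0.0/0 -> H0 at depth 0
  Q 8.52.224.160: descend 00001000001101001110000010100000 ; hops seen [H0,H0,H2,H0,H0] ; pick H0
  - 8.52.224.0/24 clear@24
  Q 8.52.224.19: descend 000010000011010011100000 ; hops seen [H0,H0] ; pick H0
  add 8.52.224.0/20 -> H2 at depth 20
  Q 236.99.88.202: descend 1110110 ; hops seen [H0] ; pick H0
  Q 8.52.224.160: descend 00001000001101001110000010100000 ; hops seen [H0,H0,H2,H0,H0] ; pick H0
  Q 235.23.82.115: descend 11101 ; hops seen [H0] ; pick H0
  - 8.52.224.0/20 clear@20
  - 8.52.224.160/32 clear@32
  add 94.64.0.0/12 -> H1 at depth 12

== LOOKUPS ==
["H0","H0","H0","H0","H2","no-route","H1","no-route","H2","H1","H2","H1","H0","H0","H0","H0","H0","H0"]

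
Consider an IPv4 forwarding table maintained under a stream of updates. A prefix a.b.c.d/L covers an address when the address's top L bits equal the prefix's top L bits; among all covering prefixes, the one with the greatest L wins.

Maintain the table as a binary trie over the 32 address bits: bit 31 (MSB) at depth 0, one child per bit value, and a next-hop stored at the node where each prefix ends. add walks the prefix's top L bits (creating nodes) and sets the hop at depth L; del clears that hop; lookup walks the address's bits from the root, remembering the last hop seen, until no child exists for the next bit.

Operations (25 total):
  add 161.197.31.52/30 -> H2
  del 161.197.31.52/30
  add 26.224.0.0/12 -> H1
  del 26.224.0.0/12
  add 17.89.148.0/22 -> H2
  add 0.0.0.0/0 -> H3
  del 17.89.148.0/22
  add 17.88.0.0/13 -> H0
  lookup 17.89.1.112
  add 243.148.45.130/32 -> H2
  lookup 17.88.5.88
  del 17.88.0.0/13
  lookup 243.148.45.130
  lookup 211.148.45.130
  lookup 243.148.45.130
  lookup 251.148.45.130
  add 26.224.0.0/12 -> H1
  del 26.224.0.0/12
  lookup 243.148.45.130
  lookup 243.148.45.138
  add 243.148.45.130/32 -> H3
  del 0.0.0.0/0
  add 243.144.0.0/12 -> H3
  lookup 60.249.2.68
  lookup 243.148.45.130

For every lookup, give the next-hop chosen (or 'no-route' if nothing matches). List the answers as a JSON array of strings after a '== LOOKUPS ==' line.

Trace:
  add 161.197.31.52/30 -> H2 at depth 30
  del 161.197.31.52/30 (clear depth 30)
  add 26.224.0.0/12 -> H1 at depth 12
  del 26.224.0.0/12 (clear depth 12)
  add 17.89.148.0/22 -> H2 at depth 22
  add 0.0.0.0/0 -> H3 at depth 0
  del 17.89.148.0/22 (clear depth 22)
  add 17.88.0.0/13 -> H0 at depth 13
  lookup 17.89.1.112: bits 0001000101011001 walk d0:H3→d1:-→d2:-→d3:-→d4:-→d5:-→d6:-→d7:-→d8:-→d9:-→d10:-→d11:-→d12:-→d13:H0→d14:-→d15:-→d16:- -> H0
  add 243.148.45.130/32 -> H2 at depth 32
  lookup 17.88.5.88: bits 000100010101100 walk d0:H3→d1:-→d2:-→d3:-→d4:-→d5:-→d6:-→d7:-→d8:-→d9:-→d10:-→d11:-→d12:-→d13:H0→d14:-→d15:- -> H0
  del 17.88.0.0/13 (clear depth 13)
  lookup 243.148.45.130: bits 11110011100101000010110110000010 walk d0:H3→d1:-→d2:-→d3:-→d4:-→d5:-→d6:-→d7:-→d8:-→d9:-→d10:-→d11:-→d12:-→d13:-→d14:-→d15:-→d16:-→d17:-→d18:-→d19:-→d20:-→d21:-→d22:-→d23:-→d24:-→d25:-→d26:-→d27:-→d28:-→d29:-→d30:-→d31:-→d32:H2 -> H2
  lookup 211.148.45.130: bits 11 walk d0:H3→d1:-→d2:- -> H3
  lookup 243.148.45.130: bits 11110011100101000010110110000010 walk d0:H3→d1:-→d2:-→d3:-→d4:-→d5:-→d6:-→d7:-→d8:-→d9:-→d10:-→d11:-→d12:-→d13:-→d14:-→d15:-→d16:-→d17:-→d18:-→d19:-→d20:-→d21:-→d22:-→d23:-→d24:-→d25:-→d26:-→d27:-→d28:-→d29:-→d30:-→d31:-→d32:H2 -> H2
  lookup 251.148.45.130: bits 1111 walk d0:H3→d1:-→d2:-→d3:-→d4:- -> H3
  add 26.224.0.0/12 -> H1 at depth 12
  del 26.224.0.0/12 (clear depth 12)
  lookup 243.148.45.130: bits 11110011100101000010110110000010 walk d0:H3→d1:-→d2:-→d3:-→d4:-→d5:-→d6:-→d7:-→d8:-→d9:-→d10:-→d11:-→d12:-→d13:-→d14:-→d15:-→d16:-→d17:-→d18:-→d19:-→d20:-→d21:-→d22:-→d23:-→d24:-→d25:-→d26:-→d27:-→d28:-→d29:-→d30:-→d31:-→d32:H2 -> H2
  lookup 243.148.45.138: bits 1111001110010100001011011000 walk d0:H3→d1:-→d2:-→d3:-→d4:-→d5:-→d6:-→d7:-→d8:-→d9:-→d10:-→d11:-→d12:-→d13:-→d14:-→d15:-→d16:-→d17:-→d18:-→d19:-→d20:-→d21:-→d22:-→d23:-→d24:-→d25:-→d26:-→d27:-→d28:- -> H3
  add 243.148.45.130/32 -> H3 at depth 32
  del 0.0.0.0/0 (clear depth 0)
  add 243.144.0.0/12 -> H3 at depth 12
  lookup 60.249.2.68: bits 00 walk d0:-→d1:-→d2:- -> no-route
  lookup 243.148.45.130: bits 11110011100101000010110110000010 walk d0:-→d1:-→d2:-→d3:-→d4:-→d5:-→d6:-→d7:-→d8:-→d9:-→d10:-→d11:-→d12:H3→d13:-→d14:-→d15:-→d16:-→d17:-→d18:-→d19:-→d20:-→d21:-→d22:-→d23:-→d24:-→d25:-→d26:-→d27:-→d28:-→d29:-→d30:-→d31:-→d32:H3 -> H3

== LOOKUPS ==
["H0","H0","H2","H3","H2","H3","H2","H3","no-route","H3"]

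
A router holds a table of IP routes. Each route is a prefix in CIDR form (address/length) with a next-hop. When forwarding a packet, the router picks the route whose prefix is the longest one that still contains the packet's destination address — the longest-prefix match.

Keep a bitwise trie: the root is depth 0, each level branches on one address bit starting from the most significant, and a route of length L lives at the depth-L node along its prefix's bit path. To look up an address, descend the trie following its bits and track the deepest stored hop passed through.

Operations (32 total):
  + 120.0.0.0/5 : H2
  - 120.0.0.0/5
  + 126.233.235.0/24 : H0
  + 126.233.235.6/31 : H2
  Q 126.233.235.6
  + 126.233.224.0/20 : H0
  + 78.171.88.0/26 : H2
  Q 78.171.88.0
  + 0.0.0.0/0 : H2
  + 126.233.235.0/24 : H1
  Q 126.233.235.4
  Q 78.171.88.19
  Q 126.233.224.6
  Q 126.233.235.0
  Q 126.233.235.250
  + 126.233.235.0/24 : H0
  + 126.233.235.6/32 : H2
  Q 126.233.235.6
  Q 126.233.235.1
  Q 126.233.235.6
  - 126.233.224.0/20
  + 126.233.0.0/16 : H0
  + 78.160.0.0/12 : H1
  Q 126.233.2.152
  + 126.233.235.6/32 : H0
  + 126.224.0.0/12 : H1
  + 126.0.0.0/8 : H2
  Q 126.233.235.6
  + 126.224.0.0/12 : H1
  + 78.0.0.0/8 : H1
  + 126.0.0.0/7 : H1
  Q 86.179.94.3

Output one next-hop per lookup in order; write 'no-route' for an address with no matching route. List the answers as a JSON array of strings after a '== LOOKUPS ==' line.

Process each operation:
  + 120.0.0.0/5 (H2) depth=5
  del 120.0.0.0/5 (clear depth 5)
  + 126.233.235.0/24 (H0) depth=24
  + 126.233.235.6/31 (H2) depth=31
  ? 126.233.235.6  path d0:-→d1:-→d2:-→d3:-→d4:-→d5:-→d6:-→d7:-→d8:-→d9:-→d10:-→d11:-→d12:-→d13:-→d14:-→d15:-→d16:-→d17:-→d18:-→d19:-→d20:-→d21:-→d22:-→d23:-→d24:H0→d25:-→d26:-→d27:-→d28:-→d29:-→d30:-→d31:H2  best=H2
  + 126.233.224.0/20 (H0) depth=20
  + 78.171.88.0/26 (H2) depth=26
  ? 78.171.88.0  path d0:-→d1:-→d2:-→d3:-→d4:-→d5:-→d6:-→d7:-→d8:-→d9:-→d10:-→d11:-→d12:-→d13:-→d14:-→d15:-→d16:-→d17:-→d18:-→d19:-→d20:-→d21:-→d22:-→d23:-→d24:-→d25:-→d26:H2  best=H2
  + 0.0.0.0/0 (H2) depth=0
  + 126.233.235.0/24 (H1) depth=24
  ? 126.233.235.4  path d0:H2→d1:-→d2:-→d3:-→d4:-→d5:-→d6:-→d7:-→d8:-→d9:-→d10:-→d11:-→d12:-→d13:-→d14:-→d15:-→d16:-→d17:-→d18:-→d19:-→d20:H0→d21:-→d22:-→d23:-→d24:H1→d25:-→d26:-→d27:-→d28:-→d29:-→d30:-  best=H1
  ? 78.171.88.19  path d0:H2→d1:-→d2:-→d3:-→d4:-→d5:-→d6:-→d7:-→d8:-→d9:-→d10:-→d11:-→d12:-→d13:-→d14:-→d15:-→d16:-→d17:-→d18:-→d19:-→d20:-→d21:-→d22:-→d23:-→d24:-→d25:-→d26:H2  best=H2
  ? 126.233.224.6  path d0:H2→d1:-→d2:-→d3:-→d4:-→d5:-→d6:-→d7:-→d8:-→d9:-→d10:-→d11:-→d12:-→d13:-→d14:-→d15:-→d16:-→d17:-→d18:-→d19:-→d20:H0  best=H0
  ? 126.233.235.0  path d0:H2→d1:-→d2:-→d3:-→d4:-→d5:-→d6:-→d7:-→d8:-→d9:-→d10:-→d11:-→d12:-→d13:-→d14:-→d15:-→d16:-→d17:-→d18:-→d19:-→d20:H0→d21:-→d22:-→d23:-→d24:H1→d25:-→d26:-→d27:-→d28:-→d29:-  best=H1
  ? 126.233.235.250  path d0:H2→d1:-→d2:-→d3:-→d4:-→d5:-→d6:-→d7:-→d8:-→d9:-→d10:-→d11:-→d12:-→d13:-→d14:-→d15:-→d16:-→d17:-→d18:-→d19:-→d20:H0→d21:-→d22:-→d23:-→d24:H1  best=H1
  + 126.233.235.0/24 (H0) depth=24
  + 126.233.235.6/32 (H2) depth=32
  ? 126.233.235.6  path d0:H2→d1:-→d2:-→d3:-→d4:-→d5:-→d6:-→d7:-→d8:-→d9:-→d10:-→d11:-→d12:-→d13:-→d14:-→d15:-→d16:-→d17:-→d18:-→d19:-→d20:H0→d21:-→d22:-→d23:-→d24:H0→d25:-→d26:-→d27:-→d28:-→d29:-→d30:-→d31:H2→d32:H2  best=H2
  ? 126.233.235.1  path d0:H2→d1:-→d2:-→d3:-→d4:-→d5:-→d6:-→d7:-→d8:-→d9:-→d10:-→d11:-→d12:-→d13:-→d14:-→d15:-→d16:-→d17:-→d18:-→d19:-→d20:H0→d21:-→d22:-→d23:-→d24:H0→d25:-→d26:-→d27:-→d28:-→d29:-  best=H0
  ? 126.233.235.6  path d0:H2→d1:-→d2:-→d3:-→d4:-→d5:-→d6:-→d7:-→d8:-→d9:-→d10:-→d11:-→d12:-→d13:-→d14:-→d15:-→d16:-→d17:-→d18:-→d19:-→d20:H0→d21:-→d22:-→d23:-→d24:H0→d25:-→d26:-→d27:-→d28:-→d29:-→d30:-→d31:H2→d32:H2  best=H2
  del 126.233.224.0/20 (clear depth 20)
  + 126.233.0.0/16 (H0) depth=16
  + 78.160.0.0/12 (H1) depth=12
  ? 126.233.2.152  path d0:H2→d1:-→d2:-→d3:-→d4:-→d5:-→d6:-→d7:-→d8:-→d9:-→d10:-→d11:-→d12:-→d13:-→d14:-→d15:-→d16:H0  best=H0
  + 126.233.235.6/32 (H0) depth=32
  + 126.224.0.0/12 (H1) depth=12
  + 126.0.0.0/8 (H2) depth=8
  ? 126.233.235.6  path d0:H2→d1:-→d2:-→d3:-→d4:-→d5:-→d6:-→d7:-→d8:H2→d9:-→d10:-→d11:-→d12:H1→d13:-→d14:-→d15:-→d16:H0→d17:-→d18:-→d19:-→d20:-→d21:-→d22:-→d23:-→d24:H0→d25:-→d26:-→d27:-→d28:-→d29:-→d30:-→d31:H2→d32:H0  best=H0
  + 126.224.0.0/12 (H1) depth=12
  + 78.0.0.0/8 (H1) depth=8
  + 126.0.0.0/7 (H1) depth=7
  ? 86.179.94.3  path d0:H2→d1:-→d2:-→d3:-  best=H2

== LOOKUPS ==
["H2","H2","H1","H2","H0","H1","H1","H2","H0","H2","H0","H0","H2"]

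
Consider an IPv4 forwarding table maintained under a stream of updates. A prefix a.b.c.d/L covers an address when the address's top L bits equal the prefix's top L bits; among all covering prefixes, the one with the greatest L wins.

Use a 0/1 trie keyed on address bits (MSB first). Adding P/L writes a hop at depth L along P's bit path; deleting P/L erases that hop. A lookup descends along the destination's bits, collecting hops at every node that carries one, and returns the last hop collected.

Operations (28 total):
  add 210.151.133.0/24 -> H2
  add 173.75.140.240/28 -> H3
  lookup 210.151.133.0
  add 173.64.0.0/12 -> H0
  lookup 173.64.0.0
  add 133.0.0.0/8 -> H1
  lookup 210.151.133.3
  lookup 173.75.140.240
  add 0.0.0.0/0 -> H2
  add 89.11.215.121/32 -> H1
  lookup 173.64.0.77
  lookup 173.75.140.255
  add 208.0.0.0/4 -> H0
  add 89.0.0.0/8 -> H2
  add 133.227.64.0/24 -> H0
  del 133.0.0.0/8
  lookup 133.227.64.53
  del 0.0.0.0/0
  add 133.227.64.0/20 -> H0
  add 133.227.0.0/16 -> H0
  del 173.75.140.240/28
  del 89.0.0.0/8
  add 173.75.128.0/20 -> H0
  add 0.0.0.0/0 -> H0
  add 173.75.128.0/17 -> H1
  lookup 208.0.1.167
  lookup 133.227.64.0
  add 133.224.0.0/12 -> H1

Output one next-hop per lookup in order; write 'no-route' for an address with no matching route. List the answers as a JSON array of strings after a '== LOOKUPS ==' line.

Process each operation:
  + 210.151.133.0/24 (H2) depth=24
  + 173.75.140.240/28 (H3) depth=28
  Q 210.151.133.0: descend 110100101001011110000101 ; hops seen [H2] ; pick H2
  + 173.64.0.0/12 (H0) depth=12
  Q 173.64.0.0: descend 101011010100 ; hops seen [H0] ; pick H0
  + 133.0.0.0/8 (H1) depth=8
  Q 210.151.133.3: descend 110100101001011110000101 ; hops seen [H2] ; pick H2
  Q 173.75.140.240: descend 1010110101001011100011001111 ; hops seen [H0,H3] ; pick H3
  + 0.0.0.0/0 (H2) depth=0
  + 89.11.215.121/32 (H1) depth=32
  Q 173.64.0.77: descend 101011010100 ; hops seen [H2,H0] ; pick H0
  Q 173.75.140.255: descend 1010110101001011100011001111 ; hops seen [H2,H0,H3] ; pick H3
  + 208.0.0.0/4 (H0) depth=4
  + 89.0.0.0/8 (H2) depth=8
  + 133.227.64.0/24 (H0) depth=24
  del 133.0.0.0/8 (clear depth 8)
  Q 133.227.64.53: descend 100001011110001101000000 ; hops seen [H2,H0] ; pick H0
  del 0.0.0.0/0 (clear depth 0)
  + 133.227.64.0/20 (H0) depth=20
  + 133.227.0.0/16 (H0) depth=16
  del 173.75.140.240/28 (clear depth 28)
  del 89.0.0.0/8 (clear depth 8)
  + 173.75.128.0/20 (H0) depth=20
  + 0.0.0.0/0 (H0) depth=0
  + 173.75.128.0/17 (H1) depth=17
  Q 208.0.1.167: descend 110100 ; hops seen [H0,H0] ; pick H0
  Q 133.227.64.0: descend 100001011110001101000000 ; hops seen [H0,H0,H0,H0] ; pick H0
  + 133.224.0.0/12 (H1) depth=12

== LOOKUPS ==
["H2","H0","H2","H3","H0","H3","H0","H0","H0"]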